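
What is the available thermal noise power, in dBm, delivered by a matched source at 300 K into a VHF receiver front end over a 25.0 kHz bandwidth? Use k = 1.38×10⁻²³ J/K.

−129.9 dBm

P_n = kTB = 1.38×10⁻²³ × 300 × 2.50×10⁴ = 1.04×10⁻¹⁶ W
In dBm: 10 log₁₀(1.04×10⁻¹⁶ / 10⁻³) = −129.9 dBm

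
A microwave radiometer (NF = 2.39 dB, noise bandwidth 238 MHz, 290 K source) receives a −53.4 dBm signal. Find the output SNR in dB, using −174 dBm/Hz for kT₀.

Noise floor: N = −174 + 10 log₁₀(B) + NF
10 log₁₀(2.38×10⁸) = 83.77 dB
N = −174 + 83.77 + 2.39 = −87.84 dBm
SNR = P_sig − N = −53.4 − (−87.84) = 34.44 dB → 34.4 dB

34.4 dB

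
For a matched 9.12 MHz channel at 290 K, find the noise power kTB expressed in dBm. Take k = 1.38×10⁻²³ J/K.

−104.4 dBm

P_n = kTB = 1.38×10⁻²³ × 290 × 9.12×10⁶ = 3.65×10⁻¹⁴ W
In dBm: 10 log₁₀(3.65×10⁻¹⁴ / 10⁻³) = −104.4 dBm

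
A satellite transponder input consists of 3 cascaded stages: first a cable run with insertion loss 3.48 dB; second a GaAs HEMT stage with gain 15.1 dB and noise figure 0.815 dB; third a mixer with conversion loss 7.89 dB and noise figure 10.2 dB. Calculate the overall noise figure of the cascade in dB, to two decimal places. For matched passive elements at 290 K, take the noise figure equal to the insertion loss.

Convert to linear (a loss of L dB is a gain of −L dB): F_i = 10^(NF_i/10), G_i = 10^(G_i,dB/10)
  Stage 1: F_1 = 10^(3.48/10) = 2.228, G_1 = 10^(−3.48/10) = 0.4487
  Stage 2: F_2 = 10^(0.815/10) = 1.206, G_2 = 10^(15.1/10) = 32.36
  Stage 3: F_3 = 10^(10.2/10) = 10.47, G_3 = 10^(−7.89/10) = 0.1626
Friis cascade:
  F = 2.228 + (1.206 − 1)/0.4487 + (10.47 − 1)/14.52 = 3.341
NF = 10 log₁₀(3.341) = 5.24 dB

5.24 dB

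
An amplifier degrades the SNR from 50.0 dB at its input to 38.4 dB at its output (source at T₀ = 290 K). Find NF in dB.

11.6 dB

NF (dB) = SNR_in(dB) − SNR_out(dB) when the source is at T₀
NF = 50.0 − 38.4 = 11.6 dB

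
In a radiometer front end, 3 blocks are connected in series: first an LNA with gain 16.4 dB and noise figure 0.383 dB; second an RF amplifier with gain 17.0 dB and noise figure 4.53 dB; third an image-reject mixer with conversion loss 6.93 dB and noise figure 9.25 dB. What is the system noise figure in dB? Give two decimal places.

0.56 dB

Convert to linear (a loss of L dB is a gain of −L dB): F_i = 10^(NF_i/10), G_i = 10^(G_i,dB/10)
  Stage 1: F_1 = 10^(0.383/10) = 1.092, G_1 = 10^(16.4/10) = 43.65
  Stage 2: F_2 = 10^(4.53/10) = 2.838, G_2 = 10^(17.0/10) = 50.12
  Stage 3: F_3 = 10^(9.25/10) = 8.414, G_3 = 10^(−6.93/10) = 0.2028
Friis cascade:
  F = 1.092 + (2.838 − 1)/43.65 + (8.414 − 1)/2188 = 1.138
NF = 10 log₁₀(1.138) = 0.56 dB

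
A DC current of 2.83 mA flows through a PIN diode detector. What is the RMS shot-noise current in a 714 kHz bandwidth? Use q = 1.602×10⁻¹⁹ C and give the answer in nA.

25.4 nA

I_n = √(2qI·B)
2qI·B = 2 × 1.602×10⁻¹⁹ × 2.83×10⁻³ × 7.14×10⁵ = 6.47×10⁻¹⁶ A²
I_n = √(6.47×10⁻¹⁶) = 2.54×10⁻⁸ A = 25.4 nA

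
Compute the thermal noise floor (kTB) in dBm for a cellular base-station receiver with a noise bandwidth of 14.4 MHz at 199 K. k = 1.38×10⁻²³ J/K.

P_n = kTB = 1.38×10⁻²³ × 199 × 1.44×10⁷ = 3.95×10⁻¹⁴ W
In dBm: 10 log₁₀(3.95×10⁻¹⁴ / 10⁻³) = −104.0 dBm

−104.0 dBm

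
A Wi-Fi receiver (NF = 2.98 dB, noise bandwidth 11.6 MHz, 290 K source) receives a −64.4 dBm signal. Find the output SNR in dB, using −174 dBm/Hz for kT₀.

Noise floor: N = −174 + 10 log₁₀(B) + NF
10 log₁₀(1.16×10⁷) = 70.64 dB
N = −174 + 70.64 + 2.98 = −100.38 dBm
SNR = P_sig − N = −64.4 − (−100.38) = 35.98 dB → 36.0 dB

36.0 dB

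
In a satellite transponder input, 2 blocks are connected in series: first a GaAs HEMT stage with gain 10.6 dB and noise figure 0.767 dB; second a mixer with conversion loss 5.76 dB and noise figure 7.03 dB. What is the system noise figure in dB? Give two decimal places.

Convert to linear (a loss of L dB is a gain of −L dB): F_i = 10^(NF_i/10), G_i = 10^(G_i,dB/10)
  Stage 1: F_1 = 10^(0.767/10) = 1.193, G_1 = 10^(10.6/10) = 11.48
  Stage 2: F_2 = 10^(7.03/10) = 5.047, G_2 = 10^(−5.76/10) = 0.2655
Friis cascade:
  F = 1.193 + (5.047 − 1)/11.48 = 1.546
NF = 10 log₁₀(1.546) = 1.89 dB

1.89 dB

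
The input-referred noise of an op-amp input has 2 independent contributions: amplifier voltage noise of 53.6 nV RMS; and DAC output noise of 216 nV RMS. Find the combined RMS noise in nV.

223 nV

Uncorrelated sources add in power (mean-square): V_tot = √(ΣV_i²)
V_tot = √[(5.36×10⁻⁸)² + (2.16×10⁻⁷)²] = 2.23×10⁻⁷ V = 223 nV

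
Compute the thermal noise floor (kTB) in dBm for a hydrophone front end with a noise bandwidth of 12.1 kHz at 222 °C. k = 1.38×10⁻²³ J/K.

T = 222 °C + 273.15 = 495.15 K
P_n = kTB = 1.38×10⁻²³ × 495.15 × 1.21×10⁴ = 8.27×10⁻¹⁷ W
In dBm: 10 log₁₀(8.27×10⁻¹⁷ / 10⁻³) = −130.8 dBm

−130.8 dBm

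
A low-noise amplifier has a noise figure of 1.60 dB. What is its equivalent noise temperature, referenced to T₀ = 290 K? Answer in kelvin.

F = 10^(1.60/10) = 1.44544
T_e = (F − 1)·T₀ = (1.44544 − 1) × 290 = 129 K

129 K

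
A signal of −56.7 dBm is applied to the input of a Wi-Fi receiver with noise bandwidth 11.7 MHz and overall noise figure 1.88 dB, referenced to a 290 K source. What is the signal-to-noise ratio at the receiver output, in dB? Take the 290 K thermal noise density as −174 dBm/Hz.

Noise floor: N = −174 + 10 log₁₀(B) + NF
10 log₁₀(1.17×10⁷) = 70.68 dB
N = −174 + 70.68 + 1.88 = −101.44 dBm
SNR = P_sig − N = −56.7 − (−101.44) = 44.74 dB → 44.7 dB

44.7 dB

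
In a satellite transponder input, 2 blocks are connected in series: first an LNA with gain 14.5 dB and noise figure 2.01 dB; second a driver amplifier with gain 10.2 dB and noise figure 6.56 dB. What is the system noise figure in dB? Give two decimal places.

2.34 dB

Convert to linear (a loss of L dB is a gain of −L dB): F_i = 10^(NF_i/10), G_i = 10^(G_i,dB/10)
  Stage 1: F_1 = 10^(2.01/10) = 1.589, G_1 = 10^(14.5/10) = 28.18
  Stage 2: F_2 = 10^(6.56/10) = 4.529, G_2 = 10^(10.2/10) = 10.47
Friis cascade:
  F = 1.589 + (4.529 − 1)/28.18 = 1.714
NF = 10 log₁₀(1.714) = 2.34 dB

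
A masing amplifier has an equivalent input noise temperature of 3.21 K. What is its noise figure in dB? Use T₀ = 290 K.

F = 1 + T_e/T₀ = 1 + 3.21/290 = 1.01107
NF = 10 log₁₀(1.01107) = 0.048 dB

0.048 dB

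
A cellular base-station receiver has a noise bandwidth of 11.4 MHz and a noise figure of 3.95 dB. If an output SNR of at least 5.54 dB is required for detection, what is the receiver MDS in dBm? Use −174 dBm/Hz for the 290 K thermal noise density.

−93.9 dBm

Sensitivity = −174 + 10 log₁₀(B) + NF + SNR_min
= −174 + 70.57 + 3.95 + 5.54
= −93.94 dBm → −93.9 dBm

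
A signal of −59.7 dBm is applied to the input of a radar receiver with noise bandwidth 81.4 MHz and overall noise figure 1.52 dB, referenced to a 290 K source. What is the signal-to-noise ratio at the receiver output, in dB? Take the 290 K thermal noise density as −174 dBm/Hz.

33.7 dB

Noise floor: N = −174 + 10 log₁₀(B) + NF
10 log₁₀(8.14×10⁷) = 79.11 dB
N = −174 + 79.11 + 1.52 = −93.37 dBm
SNR = P_sig − N = −59.7 − (−93.37) = 33.67 dB → 33.7 dB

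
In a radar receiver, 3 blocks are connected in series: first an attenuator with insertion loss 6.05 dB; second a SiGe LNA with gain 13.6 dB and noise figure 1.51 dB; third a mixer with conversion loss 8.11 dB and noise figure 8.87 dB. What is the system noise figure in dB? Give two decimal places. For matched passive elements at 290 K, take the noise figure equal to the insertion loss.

Convert to linear (a loss of L dB is a gain of −L dB): F_i = 10^(NF_i/10), G_i = 10^(G_i,dB/10)
  Stage 1: F_1 = 10^(6.05/10) = 4.027, G_1 = 10^(−6.05/10) = 0.2483
  Stage 2: F_2 = 10^(1.51/10) = 1.416, G_2 = 10^(13.6/10) = 22.91
  Stage 3: F_3 = 10^(8.87/10) = 7.709, G_3 = 10^(−8.11/10) = 0.1545
Friis cascade:
  F = 4.027 + (1.416 − 1)/0.2483 + (7.709 − 1)/5.689 = 6.881
NF = 10 log₁₀(6.881) = 8.38 dB

8.38 dB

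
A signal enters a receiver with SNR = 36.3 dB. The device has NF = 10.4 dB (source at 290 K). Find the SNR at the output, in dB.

By definition F = SNR_in/SNR_out, so in dB: SNR_out = SNR_in − NF
SNR_out = 36.3 − 10.4 = 25.9 dB

25.9 dB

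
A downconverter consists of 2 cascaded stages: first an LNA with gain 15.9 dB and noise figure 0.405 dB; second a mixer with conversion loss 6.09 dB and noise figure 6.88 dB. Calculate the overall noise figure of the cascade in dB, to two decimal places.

Convert to linear (a loss of L dB is a gain of −L dB): F_i = 10^(NF_i/10), G_i = 10^(G_i,dB/10)
  Stage 1: F_1 = 10^(0.405/10) = 1.098, G_1 = 10^(15.9/10) = 38.90
  Stage 2: F_2 = 10^(6.88/10) = 4.875, G_2 = 10^(−6.09/10) = 0.2460
Friis cascade:
  F = 1.098 + (4.875 − 1)/38.90 = 1.197
NF = 10 log₁₀(1.197) = 0.78 dB

0.78 dB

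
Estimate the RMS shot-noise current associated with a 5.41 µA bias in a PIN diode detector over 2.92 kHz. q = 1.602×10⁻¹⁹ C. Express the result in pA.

I_n = √(2qI·B)
2qI·B = 2 × 1.602×10⁻¹⁹ × 5.41×10⁻⁶ × 2.92×10³ = 5.06×10⁻²¹ A²
I_n = √(5.06×10⁻²¹) = 7.11×10⁻¹¹ A = 71.1 pA

71.1 pA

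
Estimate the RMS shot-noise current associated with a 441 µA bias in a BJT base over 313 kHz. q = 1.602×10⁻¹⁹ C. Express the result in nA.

I_n = √(2qI·B)
2qI·B = 2 × 1.602×10⁻¹⁹ × 4.41×10⁻⁴ × 3.13×10⁵ = 4.42×10⁻¹⁷ A²
I_n = √(4.42×10⁻¹⁷) = 6.65×10⁻⁹ A = 6.65 nA

6.65 nA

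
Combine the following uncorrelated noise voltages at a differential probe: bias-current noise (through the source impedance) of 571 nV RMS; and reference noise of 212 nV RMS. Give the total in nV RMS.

609 nV

Uncorrelated sources add in power (mean-square): V_tot = √(ΣV_i²)
V_tot = √[(5.71×10⁻⁷)² + (2.12×10⁻⁷)²] = 6.09×10⁻⁷ V = 609 nV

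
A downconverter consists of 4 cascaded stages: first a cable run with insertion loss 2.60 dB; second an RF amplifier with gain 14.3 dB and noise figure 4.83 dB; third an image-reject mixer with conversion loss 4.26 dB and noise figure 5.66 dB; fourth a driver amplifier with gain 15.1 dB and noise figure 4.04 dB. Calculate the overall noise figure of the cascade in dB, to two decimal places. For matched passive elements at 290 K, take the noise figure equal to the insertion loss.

7.78 dB

Convert to linear (a loss of L dB is a gain of −L dB): F_i = 10^(NF_i/10), G_i = 10^(G_i,dB/10)
  Stage 1: F_1 = 10^(2.60/10) = 1.820, G_1 = 10^(−2.60/10) = 0.5495
  Stage 2: F_2 = 10^(4.83/10) = 3.041, G_2 = 10^(14.3/10) = 26.92
  Stage 3: F_3 = 10^(5.66/10) = 3.681, G_3 = 10^(−4.26/10) = 0.3750
  Stage 4: F_4 = 10^(4.04/10) = 2.535, G_4 = 10^(15.1/10) = 32.36
Friis cascade:
  F = 1.820 + (3.041 − 1)/0.5495 + (3.681 − 1)/14.79 + (2.535 − 1)/5.546 = 5.992
NF = 10 log₁₀(5.992) = 7.78 dB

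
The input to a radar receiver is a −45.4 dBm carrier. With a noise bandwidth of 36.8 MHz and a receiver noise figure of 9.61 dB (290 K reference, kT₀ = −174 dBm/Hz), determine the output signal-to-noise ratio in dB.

43.3 dB

Noise floor: N = −174 + 10 log₁₀(B) + NF
10 log₁₀(3.68×10⁷) = 75.66 dB
N = −174 + 75.66 + 9.61 = −88.73 dBm
SNR = P_sig − N = −45.4 − (−88.73) = 43.33 dB → 43.3 dB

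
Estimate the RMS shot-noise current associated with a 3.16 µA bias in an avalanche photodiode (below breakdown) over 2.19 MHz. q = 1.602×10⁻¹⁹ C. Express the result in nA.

1.49 nA

I_n = √(2qI·B)
2qI·B = 2 × 1.602×10⁻¹⁹ × 3.16×10⁻⁶ × 2.19×10⁶ = 2.22×10⁻¹⁸ A²
I_n = √(2.22×10⁻¹⁸) = 1.49×10⁻⁹ A = 1.49 nA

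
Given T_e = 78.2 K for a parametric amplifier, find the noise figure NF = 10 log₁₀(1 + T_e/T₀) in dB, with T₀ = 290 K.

F = 1 + T_e/T₀ = 1 + 78.2/290 = 1.26966
NF = 10 log₁₀(1.26966) = 1.04 dB

1.04 dB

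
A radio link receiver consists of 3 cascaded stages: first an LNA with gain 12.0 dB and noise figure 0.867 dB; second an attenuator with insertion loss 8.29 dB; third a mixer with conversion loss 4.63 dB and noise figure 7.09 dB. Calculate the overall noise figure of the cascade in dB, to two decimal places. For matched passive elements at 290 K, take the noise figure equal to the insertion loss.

Convert to linear (a loss of L dB is a gain of −L dB): F_i = 10^(NF_i/10), G_i = 10^(G_i,dB/10)
  Stage 1: F_1 = 10^(0.867/10) = 1.221, G_1 = 10^(12.0/10) = 15.85
  Stage 2: F_2 = 10^(8.29/10) = 6.745, G_2 = 10^(−8.29/10) = 0.1483
  Stage 3: F_3 = 10^(7.09/10) = 5.117, G_3 = 10^(−4.63/10) = 0.3443
Friis cascade:
  F = 1.221 + (6.745 − 1)/15.85 + (5.117 − 1)/2.350 = 3.336
NF = 10 log₁₀(3.336) = 5.23 dB

5.23 dB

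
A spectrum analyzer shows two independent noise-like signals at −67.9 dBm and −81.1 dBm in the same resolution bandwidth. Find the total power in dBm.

−67.7 dBm

Convert to linear, add, convert back:
P₁ = 1.62×10⁻¹⁰ W, P₂ = 7.76×10⁻¹² W
P_tot = 1.70×10⁻¹⁰ W → 10 log₁₀(P_tot / 10⁻³) = −67.7 dBm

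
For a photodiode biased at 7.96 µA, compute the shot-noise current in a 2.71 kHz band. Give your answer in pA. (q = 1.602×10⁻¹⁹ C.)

83.1 pA

I_n = √(2qI·B)
2qI·B = 2 × 1.602×10⁻¹⁹ × 7.96×10⁻⁶ × 2.71×10³ = 6.91×10⁻²¹ A²
I_n = √(6.91×10⁻²¹) = 8.31×10⁻¹¹ A = 83.1 pA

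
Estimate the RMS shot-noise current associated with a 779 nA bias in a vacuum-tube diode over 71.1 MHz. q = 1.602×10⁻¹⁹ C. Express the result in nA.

I_n = √(2qI·B)
2qI·B = 2 × 1.602×10⁻¹⁹ × 7.79×10⁻⁷ × 7.11×10⁷ = 1.77×10⁻¹⁷ A²
I_n = √(1.77×10⁻¹⁷) = 4.21×10⁻⁹ A = 4.21 nA

4.21 nA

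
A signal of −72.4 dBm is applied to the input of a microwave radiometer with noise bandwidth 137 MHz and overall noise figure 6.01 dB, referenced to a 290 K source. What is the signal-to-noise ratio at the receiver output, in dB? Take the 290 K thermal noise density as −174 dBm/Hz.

Noise floor: N = −174 + 10 log₁₀(B) + NF
10 log₁₀(1.37×10⁸) = 81.37 dB
N = −174 + 81.37 + 6.01 = −86.62 dBm
SNR = P_sig − N = −72.4 − (−86.62) = 14.22 dB → 14.2 dB

14.2 dB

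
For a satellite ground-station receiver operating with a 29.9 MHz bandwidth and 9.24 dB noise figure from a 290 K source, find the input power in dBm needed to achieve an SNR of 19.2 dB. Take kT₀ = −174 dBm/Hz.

−70.8 dBm

Sensitivity = −174 + 10 log₁₀(B) + NF + SNR_min
= −174 + 74.76 + 9.24 + 19.2
= −70.80 dBm → −70.8 dBm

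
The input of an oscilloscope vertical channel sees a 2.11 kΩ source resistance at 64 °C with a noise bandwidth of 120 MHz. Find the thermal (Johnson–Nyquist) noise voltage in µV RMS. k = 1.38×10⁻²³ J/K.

T = 64 °C + 273.15 = 337.15 K
V_n = √(4kTRB)
4kTRB = 4 × 1.38×10⁻²³ × 337.15 × 2.11×10³ × 1.20×10⁸ = 4.71×10⁻⁹ V²
V_n = √(4.71×10⁻⁹) = 6.86×10⁻⁵ V = 68.6 µV

68.6 µV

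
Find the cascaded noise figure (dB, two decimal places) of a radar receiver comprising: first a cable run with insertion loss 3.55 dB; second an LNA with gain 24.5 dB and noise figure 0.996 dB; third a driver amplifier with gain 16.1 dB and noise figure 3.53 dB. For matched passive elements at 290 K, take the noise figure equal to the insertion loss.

Convert to linear (a loss of L dB is a gain of −L dB): F_i = 10^(NF_i/10), G_i = 10^(G_i,dB/10)
  Stage 1: F_1 = 10^(3.55/10) = 2.265, G_1 = 10^(−3.55/10) = 0.4416
  Stage 2: F_2 = 10^(0.996/10) = 1.258, G_2 = 10^(24.5/10) = 281.8
  Stage 3: F_3 = 10^(3.53/10) = 2.254, G_3 = 10^(16.1/10) = 40.74
Friis cascade:
  F = 2.265 + (1.258 − 1)/0.4416 + (2.254 − 1)/124.5 = 2.858
NF = 10 log₁₀(2.858) = 4.56 dB

4.56 dB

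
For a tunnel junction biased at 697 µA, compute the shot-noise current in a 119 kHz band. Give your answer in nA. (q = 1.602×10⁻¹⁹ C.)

5.16 nA

I_n = √(2qI·B)
2qI·B = 2 × 1.602×10⁻¹⁹ × 6.97×10⁻⁴ × 1.19×10⁵ = 2.66×10⁻¹⁷ A²
I_n = √(2.66×10⁻¹⁷) = 5.16×10⁻⁹ A = 5.16 nA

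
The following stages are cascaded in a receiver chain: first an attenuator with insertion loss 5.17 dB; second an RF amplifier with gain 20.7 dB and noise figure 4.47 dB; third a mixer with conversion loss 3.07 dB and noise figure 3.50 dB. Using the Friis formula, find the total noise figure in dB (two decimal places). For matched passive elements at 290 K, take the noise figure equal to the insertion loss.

9.66 dB

Convert to linear (a loss of L dB is a gain of −L dB): F_i = 10^(NF_i/10), G_i = 10^(G_i,dB/10)
  Stage 1: F_1 = 10^(5.17/10) = 3.289, G_1 = 10^(−5.17/10) = 0.3041
  Stage 2: F_2 = 10^(4.47/10) = 2.799, G_2 = 10^(20.7/10) = 117.5
  Stage 3: F_3 = 10^(3.50/10) = 2.239, G_3 = 10^(−3.07/10) = 0.4932
Friis cascade:
  F = 3.289 + (2.799 − 1)/0.3041 + (2.239 − 1)/35.73 = 9.239
NF = 10 log₁₀(9.239) = 9.66 dB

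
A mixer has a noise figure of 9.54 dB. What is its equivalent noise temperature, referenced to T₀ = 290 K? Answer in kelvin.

2319 K

F = 10^(9.54/10) = 8.99498
T_e = (F − 1)·T₀ = (8.99498 − 1) × 290 = 2319 K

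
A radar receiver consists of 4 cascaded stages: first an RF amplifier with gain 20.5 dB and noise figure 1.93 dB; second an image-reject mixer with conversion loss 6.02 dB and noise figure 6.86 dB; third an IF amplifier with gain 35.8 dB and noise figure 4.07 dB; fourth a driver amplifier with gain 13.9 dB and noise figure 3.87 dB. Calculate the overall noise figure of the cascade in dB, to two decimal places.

Convert to linear (a loss of L dB is a gain of −L dB): F_i = 10^(NF_i/10), G_i = 10^(G_i,dB/10)
  Stage 1: F_1 = 10^(1.93/10) = 1.560, G_1 = 10^(20.5/10) = 112.2
  Stage 2: F_2 = 10^(6.86/10) = 4.853, G_2 = 10^(−6.02/10) = 0.2500
  Stage 3: F_3 = 10^(4.07/10) = 2.553, G_3 = 10^(35.8/10) = 3802
  Stage 4: F_4 = 10^(3.87/10) = 2.438, G_4 = 10^(13.9/10) = 24.55
Friis cascade:
  F = 1.560 + (4.853 − 1)/112.2 + (2.553 − 1)/28.05 + (2.438 − 1)/1.067×10⁵ = 1.649
NF = 10 log₁₀(1.649) = 2.17 dB

2.17 dB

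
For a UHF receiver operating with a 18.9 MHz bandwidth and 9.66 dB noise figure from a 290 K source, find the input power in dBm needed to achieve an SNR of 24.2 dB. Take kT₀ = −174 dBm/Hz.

−67.4 dBm

Sensitivity = −174 + 10 log₁₀(B) + NF + SNR_min
= −174 + 72.76 + 9.66 + 24.2
= −67.38 dBm → −67.4 dBm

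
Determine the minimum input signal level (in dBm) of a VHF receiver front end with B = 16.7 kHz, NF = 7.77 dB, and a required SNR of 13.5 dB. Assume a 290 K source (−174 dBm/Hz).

−110.5 dBm

Sensitivity = −174 + 10 log₁₀(B) + NF + SNR_min
= −174 + 42.23 + 7.77 + 13.5
= −110.50 dBm → −110.5 dBm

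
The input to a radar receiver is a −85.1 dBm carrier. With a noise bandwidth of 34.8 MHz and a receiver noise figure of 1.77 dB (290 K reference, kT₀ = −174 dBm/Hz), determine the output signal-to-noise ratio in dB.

Noise floor: N = −174 + 10 log₁₀(B) + NF
10 log₁₀(3.48×10⁷) = 75.42 dB
N = −174 + 75.42 + 1.77 = −96.81 dBm
SNR = P_sig − N = −85.1 − (−96.81) = 11.71 dB → 11.7 dB

11.7 dB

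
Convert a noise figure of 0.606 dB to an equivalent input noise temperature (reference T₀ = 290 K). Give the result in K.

43.4 K

F = 10^(0.606/10) = 1.14974
T_e = (F − 1)·T₀ = (1.14974 − 1) × 290 = 43.4 K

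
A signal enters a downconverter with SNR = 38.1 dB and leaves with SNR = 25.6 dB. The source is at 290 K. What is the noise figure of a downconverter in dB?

12.5 dB

NF (dB) = SNR_in(dB) − SNR_out(dB) when the source is at T₀
NF = 38.1 − 25.6 = 12.5 dB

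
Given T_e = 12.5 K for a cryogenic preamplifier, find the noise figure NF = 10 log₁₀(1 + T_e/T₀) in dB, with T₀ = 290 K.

0.183 dB

F = 1 + T_e/T₀ = 1 + 12.5/290 = 1.0431
NF = 10 log₁₀(1.0431) = 0.183 dB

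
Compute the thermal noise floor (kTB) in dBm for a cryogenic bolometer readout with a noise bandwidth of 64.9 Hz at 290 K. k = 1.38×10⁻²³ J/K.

P_n = kTB = 1.38×10⁻²³ × 290 × 6.49×10¹ = 2.60×10⁻¹⁹ W
In dBm: 10 log₁₀(2.60×10⁻¹⁹ / 10⁻³) = −155.9 dBm

−155.9 dBm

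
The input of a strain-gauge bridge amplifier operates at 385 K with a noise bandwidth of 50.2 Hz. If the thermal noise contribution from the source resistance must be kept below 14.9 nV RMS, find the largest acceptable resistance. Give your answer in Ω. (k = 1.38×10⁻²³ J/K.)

Johnson–Nyquist: V_n = √(4kTRB) ⇒ R = V_n² / (4kTB)
4kTB = 4 × 1.38×10⁻²³ × 385 × 5.02×10¹ = 1.07×10⁻¹⁸
R = (1.49×10⁻⁸)² / 1.07×10⁻¹⁸ = 2.08×10² Ω = 208 Ω

208 Ω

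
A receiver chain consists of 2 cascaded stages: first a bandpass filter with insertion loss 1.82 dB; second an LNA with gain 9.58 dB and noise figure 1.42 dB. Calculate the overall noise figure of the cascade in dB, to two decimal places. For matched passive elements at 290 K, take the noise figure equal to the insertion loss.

3.24 dB

Convert to linear (a loss of L dB is a gain of −L dB): F_i = 10^(NF_i/10), G_i = 10^(G_i,dB/10)
  Stage 1: F_1 = 10^(1.82/10) = 1.521, G_1 = 10^(−1.82/10) = 0.6577
  Stage 2: F_2 = 10^(1.42/10) = 1.387, G_2 = 10^(9.58/10) = 9.078
Friis cascade:
  F = 1.521 + (1.387 − 1)/0.6577 = 2.109
NF = 10 log₁₀(2.109) = 3.24 dB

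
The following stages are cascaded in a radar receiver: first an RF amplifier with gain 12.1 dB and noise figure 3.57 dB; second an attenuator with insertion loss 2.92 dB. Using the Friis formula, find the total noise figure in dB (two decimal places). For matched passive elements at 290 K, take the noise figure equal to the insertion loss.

3.68 dB

Convert to linear (a loss of L dB is a gain of −L dB): F_i = 10^(NF_i/10), G_i = 10^(G_i,dB/10)
  Stage 1: F_1 = 10^(3.57/10) = 2.275, G_1 = 10^(12.1/10) = 16.22
  Stage 2: F_2 = 10^(2.92/10) = 1.959, G_2 = 10^(−2.92/10) = 0.5105
Friis cascade:
  F = 2.275 + (1.959 − 1)/16.22 = 2.334
NF = 10 log₁₀(2.334) = 3.68 dB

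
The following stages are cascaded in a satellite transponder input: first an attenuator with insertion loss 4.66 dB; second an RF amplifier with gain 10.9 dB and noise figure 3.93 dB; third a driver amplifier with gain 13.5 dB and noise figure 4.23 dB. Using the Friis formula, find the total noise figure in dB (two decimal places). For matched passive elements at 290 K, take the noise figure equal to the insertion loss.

Convert to linear (a loss of L dB is a gain of −L dB): F_i = 10^(NF_i/10), G_i = 10^(G_i,dB/10)
  Stage 1: F_1 = 10^(4.66/10) = 2.924, G_1 = 10^(−4.66/10) = 0.3420
  Stage 2: F_2 = 10^(3.93/10) = 2.472, G_2 = 10^(10.9/10) = 12.30
  Stage 3: F_3 = 10^(4.23/10) = 2.649, G_3 = 10^(13.5/10) = 22.39
Friis cascade:
  F = 2.924 + (2.472 − 1)/0.3420 + (2.649 − 1)/4.207 = 7.620
NF = 10 log₁₀(7.620) = 8.82 dB

8.82 dB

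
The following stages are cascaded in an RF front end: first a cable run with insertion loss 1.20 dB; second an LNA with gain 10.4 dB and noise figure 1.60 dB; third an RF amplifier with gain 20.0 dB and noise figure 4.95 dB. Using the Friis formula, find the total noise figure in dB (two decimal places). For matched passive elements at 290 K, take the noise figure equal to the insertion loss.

Convert to linear (a loss of L dB is a gain of −L dB): F_i = 10^(NF_i/10), G_i = 10^(G_i,dB/10)
  Stage 1: F_1 = 10^(1.20/10) = 1.318, G_1 = 10^(−1.20/10) = 0.7586
  Stage 2: F_2 = 10^(1.60/10) = 1.445, G_2 = 10^(10.4/10) = 10.96
  Stage 3: F_3 = 10^(4.95/10) = 3.126, G_3 = 10^(20.0/10) = 100.0
Friis cascade:
  F = 1.318 + (1.445 − 1)/0.7586 + (3.126 − 1)/8.318 = 2.161
NF = 10 log₁₀(2.161) = 3.35 dB

3.35 dB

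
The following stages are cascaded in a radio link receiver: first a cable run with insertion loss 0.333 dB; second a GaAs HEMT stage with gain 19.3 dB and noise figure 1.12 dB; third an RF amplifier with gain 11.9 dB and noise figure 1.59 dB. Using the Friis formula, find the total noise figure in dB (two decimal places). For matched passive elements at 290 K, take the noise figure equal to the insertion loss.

1.47 dB

Convert to linear (a loss of L dB is a gain of −L dB): F_i = 10^(NF_i/10), G_i = 10^(G_i,dB/10)
  Stage 1: F_1 = 10^(0.333/10) = 1.080, G_1 = 10^(−0.333/10) = 0.9262
  Stage 2: F_2 = 10^(1.12/10) = 1.294, G_2 = 10^(19.3/10) = 85.11
  Stage 3: F_3 = 10^(1.59/10) = 1.442, G_3 = 10^(11.9/10) = 15.49
Friis cascade:
  F = 1.080 + (1.294 − 1)/0.9262 + (1.442 − 1)/78.83 = 1.403
NF = 10 log₁₀(1.403) = 1.47 dB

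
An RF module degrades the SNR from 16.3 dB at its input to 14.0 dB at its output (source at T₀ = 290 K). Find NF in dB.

NF (dB) = SNR_in(dB) − SNR_out(dB) when the source is at T₀
NF = 16.3 − 14.0 = 2.3 dB

2.3 dB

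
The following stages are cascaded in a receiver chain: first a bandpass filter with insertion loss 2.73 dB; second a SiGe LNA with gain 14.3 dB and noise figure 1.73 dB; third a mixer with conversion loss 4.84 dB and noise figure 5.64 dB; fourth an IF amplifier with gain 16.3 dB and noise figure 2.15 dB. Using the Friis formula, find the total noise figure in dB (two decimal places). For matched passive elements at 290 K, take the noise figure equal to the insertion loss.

Convert to linear (a loss of L dB is a gain of −L dB): F_i = 10^(NF_i/10), G_i = 10^(G_i,dB/10)
  Stage 1: F_1 = 10^(2.73/10) = 1.875, G_1 = 10^(−2.73/10) = 0.5333
  Stage 2: F_2 = 10^(1.73/10) = 1.489, G_2 = 10^(14.3/10) = 26.92
  Stage 3: F_3 = 10^(5.64/10) = 3.664, G_3 = 10^(−4.84/10) = 0.3281
  Stage 4: F_4 = 10^(2.15/10) = 1.641, G_4 = 10^(16.3/10) = 42.66
Friis cascade:
  F = 1.875 + (1.489 − 1)/0.5333 + (3.664 − 1)/14.35 + (1.641 − 1)/4.710 = 3.114
NF = 10 log₁₀(3.114) = 4.93 dB

4.93 dB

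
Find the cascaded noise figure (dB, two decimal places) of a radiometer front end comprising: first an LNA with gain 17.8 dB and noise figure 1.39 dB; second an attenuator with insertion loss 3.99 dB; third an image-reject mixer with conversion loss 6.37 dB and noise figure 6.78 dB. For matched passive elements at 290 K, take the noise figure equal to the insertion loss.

1.93 dB

Convert to linear (a loss of L dB is a gain of −L dB): F_i = 10^(NF_i/10), G_i = 10^(G_i,dB/10)
  Stage 1: F_1 = 10^(1.39/10) = 1.377, G_1 = 10^(17.8/10) = 60.26
  Stage 2: F_2 = 10^(3.99/10) = 2.506, G_2 = 10^(−3.99/10) = 0.3990
  Stage 3: F_3 = 10^(6.78/10) = 4.764, G_3 = 10^(−6.37/10) = 0.2307
Friis cascade:
  F = 1.377 + (2.506 − 1)/60.26 + (4.764 − 1)/24.04 = 1.559
NF = 10 log₁₀(1.559) = 1.93 dB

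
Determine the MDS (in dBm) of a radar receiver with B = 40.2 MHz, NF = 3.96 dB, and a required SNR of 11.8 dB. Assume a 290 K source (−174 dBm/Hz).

−82.2 dBm

Sensitivity = −174 + 10 log₁₀(B) + NF + SNR_min
= −174 + 76.04 + 3.96 + 11.8
= −82.20 dBm → −82.2 dBm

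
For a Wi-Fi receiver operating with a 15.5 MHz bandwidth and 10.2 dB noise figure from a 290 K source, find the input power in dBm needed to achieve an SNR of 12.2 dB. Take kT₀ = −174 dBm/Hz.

Sensitivity = −174 + 10 log₁₀(B) + NF + SNR_min
= −174 + 71.9 + 10.2 + 12.2
= −79.7 dBm → −79.7 dBm

−79.7 dBm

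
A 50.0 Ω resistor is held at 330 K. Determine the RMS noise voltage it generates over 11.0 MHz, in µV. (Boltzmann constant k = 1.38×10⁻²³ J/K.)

3.17 µV

V_n = √(4kTRB)
4kTRB = 4 × 1.38×10⁻²³ × 330 × 5.00×10¹ × 1.10×10⁷ = 1.00×10⁻¹¹ V²
V_n = √(1.00×10⁻¹¹) = 3.17×10⁻⁶ V = 3.17 µV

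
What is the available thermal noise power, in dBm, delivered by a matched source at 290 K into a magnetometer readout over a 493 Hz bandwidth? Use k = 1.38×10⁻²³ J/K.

−147.0 dBm

P_n = kTB = 1.38×10⁻²³ × 290 × 4.93×10² = 1.97×10⁻¹⁸ W
In dBm: 10 log₁₀(1.97×10⁻¹⁸ / 10⁻³) = −147.0 dBm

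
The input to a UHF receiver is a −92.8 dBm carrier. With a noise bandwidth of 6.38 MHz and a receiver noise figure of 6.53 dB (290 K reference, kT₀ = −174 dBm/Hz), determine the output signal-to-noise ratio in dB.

6.6 dB

Noise floor: N = −174 + 10 log₁₀(B) + NF
10 log₁₀(6.38×10⁶) = 68.05 dB
N = −174 + 68.05 + 6.53 = −99.42 dBm
SNR = P_sig − N = −92.8 − (−99.42) = 6.62 dB → 6.6 dB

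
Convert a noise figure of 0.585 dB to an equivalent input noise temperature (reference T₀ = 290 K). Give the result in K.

41.8 K

F = 10^(0.585/10) = 1.14419
T_e = (F − 1)·T₀ = (1.14419 − 1) × 290 = 41.8 K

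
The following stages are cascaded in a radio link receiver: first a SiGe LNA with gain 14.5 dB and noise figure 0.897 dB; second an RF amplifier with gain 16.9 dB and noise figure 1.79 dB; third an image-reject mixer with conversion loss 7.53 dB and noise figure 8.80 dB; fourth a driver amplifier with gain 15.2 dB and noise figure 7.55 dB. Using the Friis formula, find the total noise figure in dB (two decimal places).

Convert to linear (a loss of L dB is a gain of −L dB): F_i = 10^(NF_i/10), G_i = 10^(G_i,dB/10)
  Stage 1: F_1 = 10^(0.897/10) = 1.229, G_1 = 10^(14.5/10) = 28.18
  Stage 2: F_2 = 10^(1.79/10) = 1.510, G_2 = 10^(16.9/10) = 48.98
  Stage 3: F_3 = 10^(8.80/10) = 7.586, G_3 = 10^(−7.53/10) = 0.1766
  Stage 4: F_4 = 10^(7.55/10) = 5.689, G_4 = 10^(15.2/10) = 33.11
Friis cascade:
  F = 1.229 + (1.510 − 1)/28.18 + (7.586 − 1)/1380 + (5.689 − 1)/243.8 = 1.272
NF = 10 log₁₀(1.272) = 1.04 dB

1.04 dB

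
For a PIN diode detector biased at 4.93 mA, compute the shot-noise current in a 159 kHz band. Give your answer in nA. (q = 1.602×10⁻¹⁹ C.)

15.8 nA

I_n = √(2qI·B)
2qI·B = 2 × 1.602×10⁻¹⁹ × 4.93×10⁻³ × 1.59×10⁵ = 2.51×10⁻¹⁶ A²
I_n = √(2.51×10⁻¹⁶) = 1.58×10⁻⁸ A = 15.8 nA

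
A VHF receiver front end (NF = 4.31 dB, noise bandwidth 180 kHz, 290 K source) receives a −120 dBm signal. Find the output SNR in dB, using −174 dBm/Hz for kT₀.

−2.9 dB

Noise floor: N = −174 + 10 log₁₀(B) + NF
10 log₁₀(1.80×10⁵) = 52.55 dB
N = −174 + 52.55 + 4.31 = −117.14 dBm
SNR = P_sig − N = −120 − (−117.14) = −2.86 dB → −2.9 dB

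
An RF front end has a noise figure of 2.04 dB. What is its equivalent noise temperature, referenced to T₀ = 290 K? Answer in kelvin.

174 K

F = 10^(2.04/10) = 1.59956
T_e = (F − 1)·T₀ = (1.59956 − 1) × 290 = 174 K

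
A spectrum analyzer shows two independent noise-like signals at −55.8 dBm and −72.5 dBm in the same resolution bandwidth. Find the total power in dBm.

−55.7 dBm

Convert to linear, add, convert back:
P₁ = 2.63×10⁻⁹ W, P₂ = 5.62×10⁻¹¹ W
P_tot = 2.69×10⁻⁹ W → 10 log₁₀(P_tot / 10⁻³) = −55.7 dBm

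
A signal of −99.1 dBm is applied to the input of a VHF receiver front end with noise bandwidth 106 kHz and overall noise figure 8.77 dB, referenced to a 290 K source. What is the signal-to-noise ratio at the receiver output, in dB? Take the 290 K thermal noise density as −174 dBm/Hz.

15.9 dB

Noise floor: N = −174 + 10 log₁₀(B) + NF
10 log₁₀(1.06×10⁵) = 50.25 dB
N = −174 + 50.25 + 8.77 = −114.98 dBm
SNR = P_sig − N = −99.1 − (−114.98) = 15.88 dB → 15.9 dB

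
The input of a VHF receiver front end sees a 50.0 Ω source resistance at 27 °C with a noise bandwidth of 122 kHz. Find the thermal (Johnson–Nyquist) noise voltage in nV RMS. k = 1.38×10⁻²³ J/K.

T = 27 °C + 273.15 = 300.15 K
V_n = √(4kTRB)
4kTRB = 4 × 1.38×10⁻²³ × 300.15 × 5.00×10¹ × 1.22×10⁵ = 1.01×10⁻¹³ V²
V_n = √(1.01×10⁻¹³) = 3.18×10⁻⁷ V = 318 nV

318 nV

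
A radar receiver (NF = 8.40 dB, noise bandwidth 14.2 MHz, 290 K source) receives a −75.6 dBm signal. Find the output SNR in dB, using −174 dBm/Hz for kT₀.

Noise floor: N = −174 + 10 log₁₀(B) + NF
10 log₁₀(1.42×10⁷) = 71.52 dB
N = −174 + 71.52 + 8.40 = −94.08 dBm
SNR = P_sig − N = −75.6 − (−94.08) = 18.48 dB → 18.5 dB

18.5 dB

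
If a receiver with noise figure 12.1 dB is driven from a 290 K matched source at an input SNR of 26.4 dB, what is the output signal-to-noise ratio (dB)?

14.3 dB

By definition F = SNR_in/SNR_out, so in dB: SNR_out = SNR_in − NF
SNR_out = 26.4 − 12.1 = 14.3 dB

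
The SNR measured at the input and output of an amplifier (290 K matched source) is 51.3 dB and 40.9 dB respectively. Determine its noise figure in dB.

NF (dB) = SNR_in(dB) − SNR_out(dB) when the source is at T₀
NF = 51.3 − 40.9 = 10.4 dB

10.4 dB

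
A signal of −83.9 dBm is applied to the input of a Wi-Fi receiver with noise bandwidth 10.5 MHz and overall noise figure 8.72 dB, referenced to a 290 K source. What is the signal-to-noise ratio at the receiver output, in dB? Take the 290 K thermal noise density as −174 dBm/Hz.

Noise floor: N = −174 + 10 log₁₀(B) + NF
10 log₁₀(1.05×10⁷) = 70.21 dB
N = −174 + 70.21 + 8.72 = −95.07 dBm
SNR = P_sig − N = −83.9 − (−95.07) = 11.17 dB → 11.2 dB

11.2 dB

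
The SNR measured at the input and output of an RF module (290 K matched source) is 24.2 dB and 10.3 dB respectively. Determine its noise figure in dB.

13.9 dB

NF (dB) = SNR_in(dB) − SNR_out(dB) when the source is at T₀
NF = 24.2 − 10.3 = 13.9 dB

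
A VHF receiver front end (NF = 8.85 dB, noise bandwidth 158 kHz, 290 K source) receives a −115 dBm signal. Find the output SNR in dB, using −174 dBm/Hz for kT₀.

Noise floor: N = −174 + 10 log₁₀(B) + NF
10 log₁₀(1.58×10⁵) = 51.99 dB
N = −174 + 51.99 + 8.85 = −113.16 dBm
SNR = P_sig − N = −115 − (−113.16) = −1.84 dB → −1.8 dB

−1.8 dB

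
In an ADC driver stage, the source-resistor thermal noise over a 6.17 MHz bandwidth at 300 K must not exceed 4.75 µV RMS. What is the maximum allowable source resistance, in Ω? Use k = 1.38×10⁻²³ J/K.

221 Ω

Johnson–Nyquist: V_n = √(4kTRB) ⇒ R = V_n² / (4kTB)
4kTB = 4 × 1.38×10⁻²³ × 300 × 6.17×10⁶ = 1.02×10⁻¹³
R = (4.75×10⁻⁶)² / 1.02×10⁻¹³ = 2.21×10² Ω = 221 Ω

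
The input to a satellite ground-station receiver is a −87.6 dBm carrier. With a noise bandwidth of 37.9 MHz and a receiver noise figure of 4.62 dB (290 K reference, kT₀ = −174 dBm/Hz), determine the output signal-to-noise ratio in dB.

Noise floor: N = −174 + 10 log₁₀(B) + NF
10 log₁₀(3.79×10⁷) = 75.79 dB
N = −174 + 75.79 + 4.62 = −93.59 dBm
SNR = P_sig − N = −87.6 − (−93.59) = 5.99 dB → 6.0 dB

6.0 dB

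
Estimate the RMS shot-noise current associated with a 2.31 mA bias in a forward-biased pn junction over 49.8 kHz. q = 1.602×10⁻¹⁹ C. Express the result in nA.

6.07 nA

I_n = √(2qI·B)
2qI·B = 2 × 1.602×10⁻¹⁹ × 2.31×10⁻³ × 4.98×10⁴ = 3.69×10⁻¹⁷ A²
I_n = √(3.69×10⁻¹⁷) = 6.07×10⁻⁹ A = 6.07 nA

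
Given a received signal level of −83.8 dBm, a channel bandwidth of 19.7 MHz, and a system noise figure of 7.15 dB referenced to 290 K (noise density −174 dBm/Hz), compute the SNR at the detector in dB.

10.1 dB

Noise floor: N = −174 + 10 log₁₀(B) + NF
10 log₁₀(1.97×10⁷) = 72.94 dB
N = −174 + 72.94 + 7.15 = −93.91 dBm
SNR = P_sig − N = −83.8 − (−93.91) = 10.11 dB → 10.1 dB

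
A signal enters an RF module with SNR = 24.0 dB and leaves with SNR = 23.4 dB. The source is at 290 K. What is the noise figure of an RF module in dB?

NF (dB) = SNR_in(dB) − SNR_out(dB) when the source is at T₀
NF = 24.0 − 23.4 = 0.6 dB

0.6 dB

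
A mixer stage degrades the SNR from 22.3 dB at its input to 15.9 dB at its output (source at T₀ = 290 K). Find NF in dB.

NF (dB) = SNR_in(dB) − SNR_out(dB) when the source is at T₀
NF = 22.3 − 15.9 = 6.4 dB

6.4 dB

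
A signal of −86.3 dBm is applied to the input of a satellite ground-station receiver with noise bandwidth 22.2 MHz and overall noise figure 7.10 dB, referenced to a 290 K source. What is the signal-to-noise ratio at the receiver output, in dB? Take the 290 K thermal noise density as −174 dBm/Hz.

Noise floor: N = −174 + 10 log₁₀(B) + NF
10 log₁₀(2.22×10⁷) = 73.46 dB
N = −174 + 73.46 + 7.10 = −93.44 dBm
SNR = P_sig − N = −86.3 − (−93.44) = 7.14 dB → 7.1 dB

7.1 dB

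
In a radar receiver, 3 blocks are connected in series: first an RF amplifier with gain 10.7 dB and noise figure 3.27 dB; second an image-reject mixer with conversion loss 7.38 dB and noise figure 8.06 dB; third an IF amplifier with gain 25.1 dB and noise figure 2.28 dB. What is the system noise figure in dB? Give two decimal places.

4.63 dB

Convert to linear (a loss of L dB is a gain of −L dB): F_i = 10^(NF_i/10), G_i = 10^(G_i,dB/10)
  Stage 1: F_1 = 10^(3.27/10) = 2.123, G_1 = 10^(10.7/10) = 11.75
  Stage 2: F_2 = 10^(8.06/10) = 6.397, G_2 = 10^(−7.38/10) = 0.1828
  Stage 3: F_3 = 10^(2.28/10) = 1.690, G_3 = 10^(25.1/10) = 323.6
Friis cascade:
  F = 2.123 + (6.397 − 1)/11.75 + (1.690 − 1)/2.148 = 2.904
NF = 10 log₁₀(2.904) = 4.63 dB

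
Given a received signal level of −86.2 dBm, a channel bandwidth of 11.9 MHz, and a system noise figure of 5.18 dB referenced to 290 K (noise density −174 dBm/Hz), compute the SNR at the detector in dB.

Noise floor: N = −174 + 10 log₁₀(B) + NF
10 log₁₀(1.19×10⁷) = 70.76 dB
N = −174 + 70.76 + 5.18 = −98.06 dBm
SNR = P_sig − N = −86.2 − (−98.06) = 11.86 dB → 11.9 dB

11.9 dB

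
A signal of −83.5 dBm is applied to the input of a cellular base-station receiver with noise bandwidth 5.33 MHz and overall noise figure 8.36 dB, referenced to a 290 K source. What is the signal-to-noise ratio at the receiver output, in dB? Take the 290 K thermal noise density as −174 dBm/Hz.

14.9 dB

Noise floor: N = −174 + 10 log₁₀(B) + NF
10 log₁₀(5.33×10⁶) = 67.27 dB
N = −174 + 67.27 + 8.36 = −98.37 dBm
SNR = P_sig − N = −83.5 − (−98.37) = 14.87 dB → 14.9 dB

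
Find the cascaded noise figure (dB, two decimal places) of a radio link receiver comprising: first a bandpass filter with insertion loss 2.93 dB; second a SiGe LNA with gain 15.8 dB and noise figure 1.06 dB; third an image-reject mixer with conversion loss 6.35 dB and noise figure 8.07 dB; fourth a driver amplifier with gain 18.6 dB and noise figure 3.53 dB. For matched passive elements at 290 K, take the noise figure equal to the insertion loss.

Convert to linear (a loss of L dB is a gain of −L dB): F_i = 10^(NF_i/10), G_i = 10^(G_i,dB/10)
  Stage 1: F_1 = 10^(2.93/10) = 1.963, G_1 = 10^(−2.93/10) = 0.5093
  Stage 2: F_2 = 10^(1.06/10) = 1.276, G_2 = 10^(15.8/10) = 38.02
  Stage 3: F_3 = 10^(8.07/10) = 6.412, G_3 = 10^(−6.35/10) = 0.2317
  Stage 4: F_4 = 10^(3.53/10) = 2.254, G_4 = 10^(18.6/10) = 72.44
Friis cascade:
  F = 1.963 + (1.276 − 1)/0.5093 + (6.412 − 1)/19.36 + (2.254 − 1)/4.487 = 3.065
NF = 10 log₁₀(3.065) = 4.86 dB

4.86 dB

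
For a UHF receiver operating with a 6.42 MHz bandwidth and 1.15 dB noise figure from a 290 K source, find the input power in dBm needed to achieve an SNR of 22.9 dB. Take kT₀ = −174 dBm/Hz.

−81.9 dBm

Sensitivity = −174 + 10 log₁₀(B) + NF + SNR_min
= −174 + 68.08 + 1.15 + 22.9
= −81.87 dBm → −81.9 dBm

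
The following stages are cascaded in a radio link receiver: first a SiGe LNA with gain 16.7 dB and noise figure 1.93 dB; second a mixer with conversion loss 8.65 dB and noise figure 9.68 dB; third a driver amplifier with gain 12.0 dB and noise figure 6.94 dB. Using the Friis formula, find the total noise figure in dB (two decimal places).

Convert to linear (a loss of L dB is a gain of −L dB): F_i = 10^(NF_i/10), G_i = 10^(G_i,dB/10)
  Stage 1: F_1 = 10^(1.93/10) = 1.560, G_1 = 10^(16.7/10) = 46.77
  Stage 2: F_2 = 10^(9.68/10) = 9.290, G_2 = 10^(−8.65/10) = 0.1365
  Stage 3: F_3 = 10^(6.94/10) = 4.943, G_3 = 10^(12.0/10) = 15.85
Friis cascade:
  F = 1.560 + (9.290 − 1)/46.77 + (4.943 − 1)/6.383 = 2.355
NF = 10 log₁₀(2.355) = 3.72 dB

3.72 dB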